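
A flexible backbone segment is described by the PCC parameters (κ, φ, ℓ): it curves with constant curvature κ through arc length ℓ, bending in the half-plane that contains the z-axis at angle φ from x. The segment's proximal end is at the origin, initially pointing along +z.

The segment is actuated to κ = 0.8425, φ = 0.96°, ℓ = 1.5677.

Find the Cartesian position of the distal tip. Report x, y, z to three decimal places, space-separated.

θ = κ·ℓ = 0.8425 × 1.5677 = 1.32079 rad
ρ = (1 − cos θ)/κ = (1 − 0.24741)/0.8425 = 0.89328
z = sin θ / κ = 0.96891/0.8425 = 1.15004
x = ρ cos φ = 0.89328 × cos(0.96°) = 0.89315
y = ρ sin φ = 0.89328 × sin(0.96°) = 0.01497

0.893 0.015 1.150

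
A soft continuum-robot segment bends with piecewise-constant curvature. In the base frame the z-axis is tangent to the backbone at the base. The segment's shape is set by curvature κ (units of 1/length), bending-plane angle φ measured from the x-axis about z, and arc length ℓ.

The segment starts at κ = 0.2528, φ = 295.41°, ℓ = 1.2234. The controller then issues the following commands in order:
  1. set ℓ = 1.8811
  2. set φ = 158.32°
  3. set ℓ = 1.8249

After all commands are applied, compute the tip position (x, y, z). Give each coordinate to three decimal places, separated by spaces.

-0.384 0.153 1.761

initial: κ=0.2528, φ=295.41°, ℓ=1.2234
cmd 1: set ℓ=1.8811 → (κ,φ,ℓ)=(0.2528,295.41°,1.8811) → tip=(0.1883,-0.3964,1.8110)
cmd 2: set φ=158.32° → (κ,φ,ℓ)=(0.2528,158.32°,1.8811) → tip=(-0.4079,0.1621,1.8110)
cmd 3: set ℓ=1.8249 → (κ,φ,ℓ)=(0.2528,158.32°,1.8249) → tip=(-0.3843,0.1528,1.7609)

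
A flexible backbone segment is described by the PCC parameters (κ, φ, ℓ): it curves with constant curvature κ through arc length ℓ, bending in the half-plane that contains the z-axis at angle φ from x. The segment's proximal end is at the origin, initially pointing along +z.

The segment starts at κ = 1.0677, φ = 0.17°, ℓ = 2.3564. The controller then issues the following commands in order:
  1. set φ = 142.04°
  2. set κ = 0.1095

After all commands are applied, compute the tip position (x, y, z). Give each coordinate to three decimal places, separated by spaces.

initial: κ=1.0677, φ=0.17°, ℓ=2.3564
cmd 1: set φ=142.04° → (κ,φ,ℓ)=(1.0677,142.04°,2.3564) → tip=(-1.3370,1.0431,0.5485)
cmd 2: set κ=0.1095 → (κ,φ,ℓ)=(0.1095,142.04°,2.3564) → tip=(-0.2384,0.1860,2.3303)

-0.238 0.186 2.330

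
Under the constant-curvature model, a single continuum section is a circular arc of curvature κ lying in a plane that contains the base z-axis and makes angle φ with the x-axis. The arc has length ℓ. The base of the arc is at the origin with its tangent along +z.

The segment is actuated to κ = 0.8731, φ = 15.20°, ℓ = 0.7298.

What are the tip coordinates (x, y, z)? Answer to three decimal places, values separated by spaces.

0.217 0.059 0.681

θ = κ·ℓ = 0.8731 × 0.7298 = 0.63719 rad
ρ = (1 − cos θ)/κ = (1 − 0.80377)/0.8731 = 0.22475
z = sin θ / κ = 0.59494/0.8731 = 0.68141
x = ρ cos φ = 0.22475 × cos(15.20°) = 0.21689
y = ρ sin φ = 0.22475 × sin(15.20°) = 0.05893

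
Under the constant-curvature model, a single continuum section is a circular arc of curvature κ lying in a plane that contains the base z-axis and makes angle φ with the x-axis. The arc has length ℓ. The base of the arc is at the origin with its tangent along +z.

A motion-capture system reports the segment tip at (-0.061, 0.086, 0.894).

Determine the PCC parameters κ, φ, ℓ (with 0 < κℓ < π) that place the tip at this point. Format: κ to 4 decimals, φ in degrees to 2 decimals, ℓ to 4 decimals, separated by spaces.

ρ = √(x²+y²) = √(-0.061² + 0.086²) = 0.10544
φ = atan2(y, x) mod 360° = atan2(0.086, -0.061) = 125.3482°
|p|² = ρ² + z² = 0.10544² + 0.894² = 0.81035
κ = 2ρ / |p|² = 2×0.10544 / 0.81035 = 0.26023
θ = 2·atan2(ρ, z) = 2·atan2(0.10544, 0.894) = 0.23479 rad
ℓ = θ/κ = 0.23479/0.26023 = 0.90227

0.2602 125.35 0.9023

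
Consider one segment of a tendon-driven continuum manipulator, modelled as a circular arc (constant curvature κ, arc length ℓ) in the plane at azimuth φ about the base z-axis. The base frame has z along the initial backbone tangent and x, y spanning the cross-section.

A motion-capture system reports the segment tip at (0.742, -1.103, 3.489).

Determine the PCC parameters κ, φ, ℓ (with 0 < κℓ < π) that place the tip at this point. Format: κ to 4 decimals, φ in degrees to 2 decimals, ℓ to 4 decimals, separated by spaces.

0.1907 303.93 3.8174

ρ = √(x²+y²) = √(0.742² + -1.103²) = 1.32935
φ = atan2(y, x) mod 360° = atan2(-1.103, 0.742) = 303.9291°
|p|² = ρ² + z² = 1.32935² + 3.489² = 13.94029
κ = 2ρ / |p|² = 2×1.32935 / 13.94029 = 0.19072
θ = 2·atan2(ρ, z) = 2·atan2(1.32935, 3.489) = 0.72806 rad
ℓ = θ/κ = 0.72806/0.19072 = 3.81743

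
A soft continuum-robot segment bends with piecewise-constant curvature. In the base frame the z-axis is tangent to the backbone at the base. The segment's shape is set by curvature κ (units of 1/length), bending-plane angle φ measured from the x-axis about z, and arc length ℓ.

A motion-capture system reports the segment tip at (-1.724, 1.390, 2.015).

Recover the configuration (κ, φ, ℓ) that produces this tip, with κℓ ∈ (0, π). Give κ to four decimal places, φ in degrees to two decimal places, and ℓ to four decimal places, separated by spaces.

ρ = √(x²+y²) = √(-1.724² + 1.390²) = 2.21456
φ = atan2(y, x) mod 360° = atan2(1.390, -1.724) = 141.1220°
|p|² = ρ² + z² = 2.21456² + 2.015² = 8.96450
κ = 2ρ / |p|² = 2×2.21456 / 8.96450 = 0.49407
θ = 2·atan2(ρ, z) = 2·atan2(2.21456, 2.015) = 1.66509 rad
ℓ = θ/κ = 1.66509/0.49407 = 3.37013

0.4941 141.12 3.3701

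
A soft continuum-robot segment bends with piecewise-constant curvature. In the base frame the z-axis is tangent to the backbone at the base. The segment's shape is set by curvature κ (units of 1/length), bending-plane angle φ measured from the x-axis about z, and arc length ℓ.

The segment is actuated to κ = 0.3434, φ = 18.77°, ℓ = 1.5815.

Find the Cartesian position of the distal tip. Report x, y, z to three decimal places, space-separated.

0.397 0.135 1.505

θ = κ·ℓ = 0.3434 × 1.5815 = 0.54309 rad
ρ = (1 − cos θ)/κ = (1 − 0.85612)/0.3434 = 0.41899
z = sin θ / κ = 0.51678/0.3434 = 1.50490
x = ρ cos φ = 0.41899 × cos(18.77°) = 0.39671
y = ρ sin φ = 0.41899 × sin(18.77°) = 0.13482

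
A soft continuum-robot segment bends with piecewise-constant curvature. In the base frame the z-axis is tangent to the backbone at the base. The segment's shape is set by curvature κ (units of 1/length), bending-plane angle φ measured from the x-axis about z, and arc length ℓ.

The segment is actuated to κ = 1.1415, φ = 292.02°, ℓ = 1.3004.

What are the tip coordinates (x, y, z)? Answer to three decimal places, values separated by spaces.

0.300 -0.742 0.873

θ = κ·ℓ = 1.1415 × 1.3004 = 1.48441 rad
ρ = (1 − cos θ)/κ = (1 − 0.08628)/1.1415 = 0.80045
z = sin θ / κ = 0.99627/1.1415 = 0.87277
x = ρ cos φ = 0.80045 × cos(292.02°) = 0.30011
y = ρ sin φ = 0.80045 × sin(292.02°) = -0.74206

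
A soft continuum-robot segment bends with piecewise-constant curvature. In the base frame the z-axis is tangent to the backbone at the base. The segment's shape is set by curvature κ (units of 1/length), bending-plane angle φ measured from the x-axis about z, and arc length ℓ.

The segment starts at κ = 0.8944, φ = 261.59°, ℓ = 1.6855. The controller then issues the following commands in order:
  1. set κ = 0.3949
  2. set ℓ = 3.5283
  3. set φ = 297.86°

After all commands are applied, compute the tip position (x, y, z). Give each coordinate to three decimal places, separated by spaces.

0.974 -1.844 2.493

initial: κ=0.8944, φ=261.59°, ℓ=1.6855
cmd 1: set κ=0.3949 → (κ,φ,ℓ)=(0.3949,261.59°,1.6855) → tip=(-0.0791,-0.5347,1.5638)
cmd 2: set ℓ=3.5283 → (κ,φ,ℓ)=(0.3949,261.59°,3.5283) → tip=(-0.3050,-2.0628,2.4925)
cmd 3: set φ=297.86° → (κ,φ,ℓ)=(0.3949,297.86°,3.5283) → tip=(0.9745,-1.8435,2.4925)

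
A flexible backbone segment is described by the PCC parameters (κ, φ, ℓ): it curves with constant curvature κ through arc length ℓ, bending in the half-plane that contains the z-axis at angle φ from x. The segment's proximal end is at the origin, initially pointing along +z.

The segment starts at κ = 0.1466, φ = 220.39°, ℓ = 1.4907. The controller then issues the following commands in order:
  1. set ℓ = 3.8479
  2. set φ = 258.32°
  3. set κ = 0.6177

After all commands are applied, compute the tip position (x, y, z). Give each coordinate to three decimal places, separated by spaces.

-0.564 -2.729 1.121

initial: κ=0.1466, φ=220.39°, ℓ=1.4907
cmd 1: set ℓ=3.8479 → (κ,φ,ℓ)=(0.1466,220.39°,3.8479) → tip=(-0.8049,-0.6848,3.6470)
cmd 2: set φ=258.32° → (κ,φ,ℓ)=(0.1466,258.32°,3.8479) → tip=(-0.2140,-1.0349,3.6470)
cmd 3: set κ=0.6177 → (κ,φ,ℓ)=(0.6177,258.32°,3.8479) → tip=(-0.5642,-2.7293,1.1209)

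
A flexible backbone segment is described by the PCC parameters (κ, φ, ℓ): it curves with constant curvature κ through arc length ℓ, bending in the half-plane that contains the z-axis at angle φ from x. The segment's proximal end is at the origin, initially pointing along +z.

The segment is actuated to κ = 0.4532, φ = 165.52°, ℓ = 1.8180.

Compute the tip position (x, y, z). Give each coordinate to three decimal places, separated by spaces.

-0.685 0.177 1.619

θ = κ·ℓ = 0.4532 × 1.8180 = 0.82392 rad
ρ = (1 − cos θ)/κ = (1 − 0.67935)/0.4532 = 0.70752
z = sin θ / κ = 0.73381/0.4532 = 1.61918
x = ρ cos φ = 0.70752 × cos(165.52°) = -0.68505
y = ρ sin φ = 0.70752 × sin(165.52°) = 0.17691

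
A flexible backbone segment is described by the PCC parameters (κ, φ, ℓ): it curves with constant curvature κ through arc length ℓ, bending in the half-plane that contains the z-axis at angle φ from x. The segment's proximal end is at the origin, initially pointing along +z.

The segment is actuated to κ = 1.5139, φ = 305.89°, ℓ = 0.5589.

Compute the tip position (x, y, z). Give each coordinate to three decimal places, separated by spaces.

0.131 -0.180 0.495

θ = κ·ℓ = 1.5139 × 0.5589 = 0.84612 rad
ρ = (1 − cos θ)/κ = (1 − 0.66289)/1.5139 = 0.22267
z = sin θ / κ = 0.74871/1.5139 = 0.49456
x = ρ cos φ = 0.22267 × cos(305.89°) = 0.13054
y = ρ sin φ = 0.22267 × sin(305.89°) = -0.18040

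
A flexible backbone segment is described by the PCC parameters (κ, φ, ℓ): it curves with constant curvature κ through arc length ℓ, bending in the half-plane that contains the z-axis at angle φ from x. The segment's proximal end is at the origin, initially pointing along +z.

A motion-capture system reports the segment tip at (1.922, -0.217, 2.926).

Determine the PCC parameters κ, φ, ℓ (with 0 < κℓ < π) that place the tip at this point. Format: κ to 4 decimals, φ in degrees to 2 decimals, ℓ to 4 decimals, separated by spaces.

0.3144 353.56 3.7152

ρ = √(x²+y²) = √(1.922² + -0.217²) = 1.93421
φ = atan2(y, x) mod 360° = atan2(-0.217, 1.922) = 353.5584°
|p|² = ρ² + z² = 1.93421² + 2.926² = 12.30265
κ = 2ρ / |p|² = 2×1.93421 / 12.30265 = 0.31444
θ = 2·atan2(ρ, z) = 2·atan2(1.93421, 2.926) = 1.16820 rad
ℓ = θ/κ = 1.16820/0.31444 = 3.71519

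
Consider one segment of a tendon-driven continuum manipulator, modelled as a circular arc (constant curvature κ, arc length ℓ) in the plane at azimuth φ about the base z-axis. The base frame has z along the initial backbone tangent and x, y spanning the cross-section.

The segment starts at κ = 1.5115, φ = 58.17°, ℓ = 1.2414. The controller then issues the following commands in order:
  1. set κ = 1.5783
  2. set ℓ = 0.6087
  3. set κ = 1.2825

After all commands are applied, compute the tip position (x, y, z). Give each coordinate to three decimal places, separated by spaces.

initial: κ=1.5115, φ=58.17°, ℓ=1.2414
cmd 1: set κ=1.5783 → (κ,φ,ℓ)=(1.5783,58.17°,1.2414) → tip=(0.4607,0.7422,0.5864)
cmd 2: set ℓ=0.6087 → (κ,φ,ℓ)=(1.5783,58.17°,0.6087) → tip=(0.1427,0.2299,0.5193)
cmd 3: set κ=1.2825 → (κ,φ,ℓ)=(1.2825,58.17°,0.6087) → tip=(0.1191,0.1918,0.5487)

0.119 0.192 0.549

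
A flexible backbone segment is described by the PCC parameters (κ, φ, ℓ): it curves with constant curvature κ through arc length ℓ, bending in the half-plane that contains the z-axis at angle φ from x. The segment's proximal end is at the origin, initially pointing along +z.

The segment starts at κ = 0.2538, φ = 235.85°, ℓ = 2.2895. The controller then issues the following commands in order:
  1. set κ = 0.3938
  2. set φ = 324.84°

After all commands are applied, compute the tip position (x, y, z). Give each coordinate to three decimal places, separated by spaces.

0.788 -0.555 1.992

initial: κ=0.2538, φ=235.85°, ℓ=2.2895
cmd 1: set κ=0.3938 → (κ,φ,ℓ)=(0.3938,235.85°,2.2895) → tip=(-0.5412,-0.7978,1.9917)
cmd 2: set φ=324.84° → (κ,φ,ℓ)=(0.3938,324.84°,2.2895) → tip=(0.7882,-0.5552,1.9917)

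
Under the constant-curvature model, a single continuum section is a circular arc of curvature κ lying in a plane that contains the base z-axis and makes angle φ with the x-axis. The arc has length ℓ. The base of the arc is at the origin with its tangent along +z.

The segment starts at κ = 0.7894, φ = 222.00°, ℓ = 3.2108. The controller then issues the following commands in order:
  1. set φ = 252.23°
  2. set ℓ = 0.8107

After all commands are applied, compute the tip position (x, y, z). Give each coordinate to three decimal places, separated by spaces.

initial: κ=0.7894, φ=222.00°, ℓ=3.2108
cmd 1: set φ=252.23° → (κ,φ,ℓ)=(0.7894,252.23°,3.2108) → tip=(-0.7042,-2.1972,0.7226)
cmd 2: set ℓ=0.8107 → (κ,φ,ℓ)=(0.7894,252.23°,0.8107) → tip=(-0.0765,-0.2387,0.7565)

-0.077 -0.239 0.756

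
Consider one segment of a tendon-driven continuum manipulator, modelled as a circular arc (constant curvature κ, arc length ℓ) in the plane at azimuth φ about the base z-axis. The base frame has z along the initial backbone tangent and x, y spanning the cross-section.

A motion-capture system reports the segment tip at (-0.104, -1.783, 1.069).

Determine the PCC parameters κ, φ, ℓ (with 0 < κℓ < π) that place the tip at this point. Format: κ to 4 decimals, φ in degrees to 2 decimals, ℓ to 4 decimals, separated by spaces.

ρ = √(x²+y²) = √(-0.104² + -1.783²) = 1.78603
φ = atan2(y, x) mod 360° = atan2(-1.783, -0.104) = 266.6618°
|p|² = ρ² + z² = 1.78603² + 1.069² = 4.33267
κ = 2ρ / |p|² = 2×1.78603 / 4.33267 = 0.82445
θ = 2·atan2(ρ, z) = 2·atan2(1.78603, 1.069) = 2.06291 rad
ℓ = θ/κ = 2.06291/0.82445 = 2.50217

0.8244 266.66 2.5022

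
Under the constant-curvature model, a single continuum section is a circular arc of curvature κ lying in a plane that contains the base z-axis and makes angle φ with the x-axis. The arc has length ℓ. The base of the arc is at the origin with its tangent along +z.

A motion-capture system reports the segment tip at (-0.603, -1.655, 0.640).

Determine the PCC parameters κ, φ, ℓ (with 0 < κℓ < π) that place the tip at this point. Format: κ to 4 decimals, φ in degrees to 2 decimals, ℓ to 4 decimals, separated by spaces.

ρ = √(x²+y²) = √(-0.603² + -1.655²) = 1.76143
φ = atan2(y, x) mod 360° = atan2(-1.655, -0.603) = 249.9808°
|p|² = ρ² + z² = 1.76143² + 0.640² = 3.51223
κ = 2ρ / |p|² = 2×1.76143 / 3.51223 = 1.00303
θ = 2·atan2(ρ, z) = 2·atan2(1.76143, 0.640) = 2.44457 rad
ℓ = θ/κ = 2.44457/1.00303 = 2.43720

1.0030 249.98 2.4372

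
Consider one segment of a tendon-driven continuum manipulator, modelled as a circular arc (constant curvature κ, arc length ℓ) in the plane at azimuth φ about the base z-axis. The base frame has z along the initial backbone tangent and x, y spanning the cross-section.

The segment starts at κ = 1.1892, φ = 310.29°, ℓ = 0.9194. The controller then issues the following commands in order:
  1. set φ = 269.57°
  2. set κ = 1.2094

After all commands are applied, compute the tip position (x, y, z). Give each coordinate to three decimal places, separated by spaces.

-0.003 -0.461 0.741

initial: κ=1.1892, φ=310.29°, ℓ=0.9194
cmd 1: set φ=269.57° → (κ,φ,ℓ)=(1.1892,269.57°,0.9194) → tip=(-0.0034,-0.4545,0.7469)
cmd 2: set κ=1.2094 → (κ,φ,ℓ)=(1.2094,269.57°,0.9194) → tip=(-0.0035,-0.4606,0.7413)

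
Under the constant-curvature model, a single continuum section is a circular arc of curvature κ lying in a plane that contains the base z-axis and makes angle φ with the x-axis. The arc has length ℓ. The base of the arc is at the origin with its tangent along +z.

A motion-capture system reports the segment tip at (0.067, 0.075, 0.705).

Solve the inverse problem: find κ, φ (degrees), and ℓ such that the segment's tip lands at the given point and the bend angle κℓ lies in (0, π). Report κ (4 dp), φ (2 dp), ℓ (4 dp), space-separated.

0.3966 48.22 0.7145

ρ = √(x²+y²) = √(0.067² + 0.075²) = 0.10057
φ = atan2(y, x) mod 360° = atan2(0.075, 0.067) = 48.2245°
|p|² = ρ² + z² = 0.10057² + 0.705² = 0.50714
κ = 2ρ / |p|² = 2×0.10057 / 0.50714 = 0.39661
θ = 2·atan2(ρ, z) = 2·atan2(0.10057, 0.705) = 0.28339 rad
ℓ = θ/κ = 0.28339/0.39661 = 0.71453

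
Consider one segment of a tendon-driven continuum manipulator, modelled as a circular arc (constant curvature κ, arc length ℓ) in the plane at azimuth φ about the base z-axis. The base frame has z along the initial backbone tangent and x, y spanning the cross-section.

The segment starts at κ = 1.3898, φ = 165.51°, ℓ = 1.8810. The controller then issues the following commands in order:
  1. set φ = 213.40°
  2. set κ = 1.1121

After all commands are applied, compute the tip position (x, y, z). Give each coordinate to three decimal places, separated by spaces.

initial: κ=1.3898, φ=165.51°, ℓ=1.8810
cmd 1: set φ=213.40° → (κ,φ,ℓ)=(1.3898,213.40°,1.8810) → tip=(-1.1198,-0.7384,0.3621)
cmd 2: set κ=1.1121 → (κ,φ,ℓ)=(1.1121,213.40°,1.8810) → tip=(-1.1244,-0.7414,0.7799)

-1.124 -0.741 0.780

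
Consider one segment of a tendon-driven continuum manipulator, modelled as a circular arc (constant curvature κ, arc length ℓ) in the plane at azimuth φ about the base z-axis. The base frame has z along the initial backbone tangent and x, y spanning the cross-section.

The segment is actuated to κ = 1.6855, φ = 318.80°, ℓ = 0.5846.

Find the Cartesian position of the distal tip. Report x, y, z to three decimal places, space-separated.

0.200 -0.175 0.494

θ = κ·ℓ = 1.6855 × 0.5846 = 0.98534 rad
ρ = (1 − cos θ)/κ = (1 − 0.55258)/1.6855 = 0.26545
z = sin θ / κ = 0.83346/1.6855 = 0.49449
x = ρ cos φ = 0.26545 × cos(318.80°) = 0.19973
y = ρ sin φ = 0.26545 × sin(318.80°) = -0.17485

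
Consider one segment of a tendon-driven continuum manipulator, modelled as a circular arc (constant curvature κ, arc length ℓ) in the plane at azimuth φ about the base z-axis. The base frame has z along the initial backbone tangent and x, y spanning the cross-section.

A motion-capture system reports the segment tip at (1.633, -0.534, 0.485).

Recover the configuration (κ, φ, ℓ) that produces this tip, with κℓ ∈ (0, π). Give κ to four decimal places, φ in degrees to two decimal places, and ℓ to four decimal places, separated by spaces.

1.0782 341.89 2.4035

ρ = √(x²+y²) = √(1.633² + -0.534²) = 1.71809
φ = atan2(y, x) mod 360° = atan2(-0.534, 1.633) = 341.8920°
|p|² = ρ² + z² = 1.71809² + 0.485² = 3.18707
κ = 2ρ / |p|² = 2×1.71809 / 3.18707 = 1.07816
θ = 2·atan2(ρ, z) = 2·atan2(1.71809, 0.485) = 2.59133 rad
ℓ = θ/κ = 2.59133/1.07816 = 2.40346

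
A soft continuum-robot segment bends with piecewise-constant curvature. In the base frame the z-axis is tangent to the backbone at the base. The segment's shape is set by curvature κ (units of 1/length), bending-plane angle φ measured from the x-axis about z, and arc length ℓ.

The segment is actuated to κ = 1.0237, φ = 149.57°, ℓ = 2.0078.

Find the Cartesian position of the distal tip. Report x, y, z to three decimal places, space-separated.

θ = κ·ℓ = 1.0237 × 2.0078 = 2.05538 rad
ρ = (1 − cos θ)/κ = (1 − -0.46584)/1.0237 = 1.43191
z = sin θ / κ = 0.88487/1.0237 = 0.86438
x = ρ cos φ = 1.43191 × cos(149.57°) = -1.23466
y = ρ sin φ = 1.43191 × sin(149.57°) = 0.72524

-1.235 0.725 0.864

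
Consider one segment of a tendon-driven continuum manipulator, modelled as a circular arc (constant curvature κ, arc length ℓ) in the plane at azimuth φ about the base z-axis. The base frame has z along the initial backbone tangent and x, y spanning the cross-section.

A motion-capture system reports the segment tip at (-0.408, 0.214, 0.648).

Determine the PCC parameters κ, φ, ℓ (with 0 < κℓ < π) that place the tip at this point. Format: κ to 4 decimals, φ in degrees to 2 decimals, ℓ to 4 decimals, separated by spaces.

1.4576 152.32 0.8481

ρ = √(x²+y²) = √(-0.408² + 0.214²) = 0.46072
φ = atan2(y, x) mod 360° = atan2(0.214, -0.408) = 152.3225°
|p|² = ρ² + z² = 0.46072² + 0.648² = 0.63216
κ = 2ρ / |p|² = 2×0.46072 / 0.63216 = 1.45759
θ = 2·atan2(ρ, z) = 2·atan2(0.46072, 0.648) = 1.23612 rad
ℓ = θ/κ = 1.23612/1.45759 = 0.84806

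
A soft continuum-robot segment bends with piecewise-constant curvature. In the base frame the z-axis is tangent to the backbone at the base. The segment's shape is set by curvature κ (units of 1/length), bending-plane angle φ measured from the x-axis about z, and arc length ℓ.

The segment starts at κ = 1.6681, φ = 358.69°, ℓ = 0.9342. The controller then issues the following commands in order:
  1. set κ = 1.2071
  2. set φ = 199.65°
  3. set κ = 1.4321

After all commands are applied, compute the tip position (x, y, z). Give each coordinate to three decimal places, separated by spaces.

initial: κ=1.6681, φ=358.69°, ℓ=0.9342
cmd 1: set κ=1.2071 → (κ,φ,ℓ)=(1.2071,358.69°,0.9342) → tip=(0.4731,-0.0108,0.7484)
cmd 2: set φ=199.65° → (κ,φ,ℓ)=(1.2071,199.65°,0.9342) → tip=(-0.4457,-0.1591,0.7484)
cmd 3: set κ=1.4321 → (κ,φ,ℓ)=(1.4321,199.65°,0.9342) → tip=(-0.5058,-0.1806,0.6794)

-0.506 -0.181 0.679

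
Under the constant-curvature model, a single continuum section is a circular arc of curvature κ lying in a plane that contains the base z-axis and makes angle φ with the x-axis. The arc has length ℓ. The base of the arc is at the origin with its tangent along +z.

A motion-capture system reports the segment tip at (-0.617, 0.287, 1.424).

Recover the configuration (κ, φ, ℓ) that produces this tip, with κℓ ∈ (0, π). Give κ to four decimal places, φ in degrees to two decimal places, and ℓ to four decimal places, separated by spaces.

ρ = √(x²+y²) = √(-0.617² + 0.287²) = 0.68048
φ = atan2(y, x) mod 360° = atan2(0.287, -0.617) = 155.0543°
|p|² = ρ² + z² = 0.68048² + 1.424² = 2.49083
κ = 2ρ / |p|² = 2×0.68048 / 2.49083 = 0.54639
θ = 2·atan2(ρ, z) = 2·atan2(0.68048, 1.424) = 0.89157 rad
ℓ = θ/κ = 0.89157/0.54639 = 1.63175

0.5464 155.05 1.6317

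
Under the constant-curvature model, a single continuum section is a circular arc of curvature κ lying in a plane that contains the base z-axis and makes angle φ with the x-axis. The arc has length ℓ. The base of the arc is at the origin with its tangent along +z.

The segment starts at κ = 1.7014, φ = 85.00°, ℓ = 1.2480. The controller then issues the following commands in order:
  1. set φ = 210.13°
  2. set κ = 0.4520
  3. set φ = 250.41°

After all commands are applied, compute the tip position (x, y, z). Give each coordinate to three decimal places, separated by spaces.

-0.115 -0.323 1.183

initial: κ=1.7014, φ=85.00°, ℓ=1.2480
cmd 1: set φ=210.13° → (κ,φ,ℓ)=(1.7014,210.13°,1.2480) → tip=(-0.7751,-0.4499,0.5003)
cmd 2: set κ=0.4520 → (κ,φ,ℓ)=(0.4520,210.13°,1.2480) → tip=(-0.2964,-0.1721,1.1829)
cmd 3: set φ=250.41° → (κ,φ,ℓ)=(0.4520,250.41°,1.2480) → tip=(-0.1149,-0.3229,1.1829)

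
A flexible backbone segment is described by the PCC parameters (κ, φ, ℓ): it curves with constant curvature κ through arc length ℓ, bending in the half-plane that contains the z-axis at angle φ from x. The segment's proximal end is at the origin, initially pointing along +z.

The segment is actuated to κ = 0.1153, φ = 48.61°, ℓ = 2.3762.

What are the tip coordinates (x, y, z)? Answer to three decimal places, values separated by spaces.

θ = κ·ℓ = 0.1153 × 2.3762 = 0.27398 rad
ρ = (1 − cos θ)/κ = (1 − 0.96270)/0.1153 = 0.32348
z = sin θ / κ = 0.27056/0.1153 = 2.34658
x = ρ cos φ = 0.32348 × cos(48.61°) = 0.21388
y = ρ sin φ = 0.32348 × sin(48.61°) = 0.24268

0.214 0.243 2.347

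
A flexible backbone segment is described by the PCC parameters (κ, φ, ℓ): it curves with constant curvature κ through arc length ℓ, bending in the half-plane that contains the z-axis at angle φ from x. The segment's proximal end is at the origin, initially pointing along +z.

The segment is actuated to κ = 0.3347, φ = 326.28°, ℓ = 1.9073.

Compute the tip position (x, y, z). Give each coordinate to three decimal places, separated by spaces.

0.489 -0.327 1.780

θ = κ·ℓ = 0.3347 × 1.9073 = 0.63837 rad
ρ = (1 − cos θ)/κ = (1 − 0.80307)/0.3347 = 0.58839
z = sin θ / κ = 0.59589/0.3347 = 1.78037
x = ρ cos φ = 0.58839 × cos(326.28°) = 0.48940
y = ρ sin φ = 0.58839 × sin(326.28°) = -0.32664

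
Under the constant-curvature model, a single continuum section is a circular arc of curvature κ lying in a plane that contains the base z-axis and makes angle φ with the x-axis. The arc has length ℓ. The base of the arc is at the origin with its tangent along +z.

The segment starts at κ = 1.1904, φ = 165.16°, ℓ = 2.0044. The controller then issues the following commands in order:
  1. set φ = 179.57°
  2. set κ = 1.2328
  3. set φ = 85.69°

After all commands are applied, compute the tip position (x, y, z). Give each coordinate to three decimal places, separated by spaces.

0.109 1.443 0.504

initial: κ=1.1904, φ=165.16°, ℓ=2.0044
cmd 1: set φ=179.57° → (κ,φ,ℓ)=(1.1904,179.57°,2.0044) → tip=(-1.4515,0.0109,0.5760)
cmd 2: set κ=1.2328 → (κ,φ,ℓ)=(1.2328,179.57°,2.0044) → tip=(-1.4466,0.0109,0.5041)
cmd 3: set φ=85.69° → (κ,φ,ℓ)=(1.2328,85.69°,2.0044) → tip=(0.1087,1.4426,0.5041)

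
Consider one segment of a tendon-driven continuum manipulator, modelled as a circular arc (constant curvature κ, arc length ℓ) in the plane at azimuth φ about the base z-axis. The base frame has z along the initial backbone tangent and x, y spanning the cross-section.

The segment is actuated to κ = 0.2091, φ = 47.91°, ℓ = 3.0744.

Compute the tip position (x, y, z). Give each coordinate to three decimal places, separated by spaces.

θ = κ·ℓ = 0.2091 × 3.0744 = 0.64286 rad
ρ = (1 − cos θ)/κ = (1 − 0.80039)/0.2091 = 0.95463
z = sin θ / κ = 0.59948/0.2091 = 2.86698
x = ρ cos φ = 0.95463 × cos(47.91°) = 0.63989
y = ρ sin φ = 0.95463 × sin(47.91°) = 0.70843

0.640 0.708 2.867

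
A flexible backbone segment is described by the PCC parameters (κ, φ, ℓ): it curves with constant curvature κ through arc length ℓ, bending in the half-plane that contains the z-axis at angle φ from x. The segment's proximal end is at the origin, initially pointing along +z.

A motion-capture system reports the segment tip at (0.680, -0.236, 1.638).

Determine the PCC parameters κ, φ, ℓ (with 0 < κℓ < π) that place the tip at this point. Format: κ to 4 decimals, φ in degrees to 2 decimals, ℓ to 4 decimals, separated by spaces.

0.4497 340.86 1.8413

ρ = √(x²+y²) = √(0.680² + -0.236²) = 0.71979
φ = atan2(y, x) mod 360° = atan2(-0.236, 0.680) = 340.8602°
|p|² = ρ² + z² = 0.71979² + 1.638² = 3.20114
κ = 2ρ / |p|² = 2×0.71979 / 3.20114 = 0.44971
θ = 2·atan2(ρ, z) = 2·atan2(0.71979, 1.638) = 0.82806 rad
ℓ = θ/κ = 0.82806/0.44971 = 1.84133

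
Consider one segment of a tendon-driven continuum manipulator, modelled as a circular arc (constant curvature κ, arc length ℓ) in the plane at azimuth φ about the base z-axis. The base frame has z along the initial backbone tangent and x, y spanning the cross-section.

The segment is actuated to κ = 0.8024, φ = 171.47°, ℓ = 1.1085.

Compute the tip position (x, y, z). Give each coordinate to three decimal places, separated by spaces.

θ = κ·ℓ = 0.8024 × 1.1085 = 0.88946 rad
ρ = (1 − cos θ)/κ = (1 − 0.62983)/0.8024 = 0.46133
z = sin θ / κ = 0.77673/0.8024 = 0.96801
x = ρ cos φ = 0.46133 × cos(171.47°) = -0.45622
y = ρ sin φ = 0.46133 × sin(171.47°) = 0.06843

-0.456 0.068 0.968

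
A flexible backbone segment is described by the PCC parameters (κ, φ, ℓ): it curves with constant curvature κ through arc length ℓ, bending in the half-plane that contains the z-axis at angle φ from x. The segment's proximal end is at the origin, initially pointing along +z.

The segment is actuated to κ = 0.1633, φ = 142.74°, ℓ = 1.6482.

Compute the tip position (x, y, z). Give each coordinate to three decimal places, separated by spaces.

-0.175 0.133 1.628

θ = κ·ℓ = 0.1633 × 1.6482 = 0.26915 rad
ρ = (1 − cos θ)/κ = (1 − 0.96400)/0.1633 = 0.22047
z = sin θ / κ = 0.26591/0.1633 = 1.62837
x = ρ cos φ = 0.22047 × cos(142.74°) = -0.17547
y = ρ sin φ = 0.22047 × sin(142.74°) = 0.13348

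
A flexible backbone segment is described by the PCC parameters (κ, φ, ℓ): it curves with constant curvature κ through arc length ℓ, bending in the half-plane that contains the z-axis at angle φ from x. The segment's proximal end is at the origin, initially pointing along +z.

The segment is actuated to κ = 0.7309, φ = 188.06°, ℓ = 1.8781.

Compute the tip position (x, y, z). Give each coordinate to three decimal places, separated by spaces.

-1.088 -0.154 1.341

θ = κ·ℓ = 0.7309 × 1.8781 = 1.37270 rad
ρ = (1 − cos θ)/κ = (1 − 0.19680)/0.7309 = 1.09892
z = sin θ / κ = 0.98044/0.7309 = 1.34142
x = ρ cos φ = 1.09892 × cos(188.06°) = -1.08806
y = ρ sin φ = 1.09892 × sin(188.06°) = -0.15408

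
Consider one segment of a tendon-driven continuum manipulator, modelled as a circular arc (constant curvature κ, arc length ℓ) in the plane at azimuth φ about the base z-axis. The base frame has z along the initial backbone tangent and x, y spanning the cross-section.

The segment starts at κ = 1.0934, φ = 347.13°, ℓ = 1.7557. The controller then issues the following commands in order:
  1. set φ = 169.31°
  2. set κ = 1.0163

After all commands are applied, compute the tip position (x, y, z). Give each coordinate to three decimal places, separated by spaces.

initial: κ=1.0934, φ=347.13°, ℓ=1.7557
cmd 1: set φ=169.31° → (κ,φ,ℓ)=(1.0934,169.31°,1.7557) → tip=(-1.2059,0.2276,0.8595)
cmd 2: set κ=1.0163 → (κ,φ,ℓ)=(1.0163,169.31°,1.7557) → tip=(-1.1718,0.2212,0.9616)

-1.172 0.221 0.962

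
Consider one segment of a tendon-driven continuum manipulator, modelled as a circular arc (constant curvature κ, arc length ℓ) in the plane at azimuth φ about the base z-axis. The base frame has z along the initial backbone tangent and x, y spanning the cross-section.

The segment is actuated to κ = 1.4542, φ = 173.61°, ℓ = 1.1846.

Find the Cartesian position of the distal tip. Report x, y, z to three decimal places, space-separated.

θ = κ·ℓ = 1.4542 × 1.1846 = 1.72265 rad
ρ = (1 − cos θ)/κ = (1 − -0.15127)/1.4542 = 0.79168
z = sin θ / κ = 0.98849/1.4542 = 0.67975
x = ρ cos φ = 0.79168 × cos(173.61°) = -0.78677
y = ρ sin φ = 0.79168 × sin(173.61°) = 0.08811

-0.787 0.088 0.680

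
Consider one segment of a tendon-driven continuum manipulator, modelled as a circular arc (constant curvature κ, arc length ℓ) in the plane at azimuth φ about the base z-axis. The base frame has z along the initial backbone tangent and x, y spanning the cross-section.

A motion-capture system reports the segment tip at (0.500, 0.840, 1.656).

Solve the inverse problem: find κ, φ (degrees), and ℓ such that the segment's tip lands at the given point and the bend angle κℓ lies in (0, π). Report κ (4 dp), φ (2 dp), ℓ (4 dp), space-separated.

ρ = √(x²+y²) = √(0.500² + 0.840²) = 0.97755
φ = atan2(y, x) mod 360° = atan2(0.840, 0.500) = 59.2373°
|p|² = ρ² + z² = 0.97755² + 1.656² = 3.69794
κ = 2ρ / |p|² = 2×0.97755 / 3.69794 = 0.52870
θ = 2·atan2(ρ, z) = 2·atan2(0.97755, 1.656) = 1.06652 rad
ℓ = θ/κ = 1.06652/0.52870 = 2.01726

0.5287 59.24 2.0173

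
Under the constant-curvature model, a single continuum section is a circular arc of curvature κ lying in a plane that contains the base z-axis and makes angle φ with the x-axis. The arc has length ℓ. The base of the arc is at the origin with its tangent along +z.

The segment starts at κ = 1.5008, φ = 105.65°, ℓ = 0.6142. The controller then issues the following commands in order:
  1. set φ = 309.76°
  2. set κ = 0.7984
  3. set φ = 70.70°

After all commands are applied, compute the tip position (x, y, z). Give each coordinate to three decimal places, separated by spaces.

0.049 0.139 0.590

initial: κ=1.5008, φ=105.65°, ℓ=0.6142
cmd 1: set φ=309.76° → (κ,φ,ℓ)=(1.5008,309.76°,0.6142) → tip=(0.1686,-0.2026,0.5308)
cmd 2: set κ=0.7984 → (κ,φ,ℓ)=(0.7984,309.76°,0.6142) → tip=(0.0944,-0.1135,0.5899)
cmd 3: set φ=70.70° → (κ,φ,ℓ)=(0.7984,70.70°,0.6142) → tip=(0.0488,0.1393,0.5899)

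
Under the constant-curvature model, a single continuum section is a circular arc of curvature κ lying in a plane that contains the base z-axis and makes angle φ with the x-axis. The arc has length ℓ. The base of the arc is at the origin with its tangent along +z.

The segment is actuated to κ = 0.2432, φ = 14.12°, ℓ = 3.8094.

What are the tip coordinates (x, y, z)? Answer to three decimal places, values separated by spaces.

1.592 0.401 3.287

θ = κ·ℓ = 0.2432 × 3.8094 = 0.92645 rad
ρ = (1 − cos θ)/κ = (1 − 0.60068)/0.2432 = 1.64194
z = sin θ / κ = 0.79949/0.2432 = 3.28738
x = ρ cos φ = 1.64194 × cos(14.12°) = 1.59234
y = ρ sin φ = 1.64194 × sin(14.12°) = 0.40056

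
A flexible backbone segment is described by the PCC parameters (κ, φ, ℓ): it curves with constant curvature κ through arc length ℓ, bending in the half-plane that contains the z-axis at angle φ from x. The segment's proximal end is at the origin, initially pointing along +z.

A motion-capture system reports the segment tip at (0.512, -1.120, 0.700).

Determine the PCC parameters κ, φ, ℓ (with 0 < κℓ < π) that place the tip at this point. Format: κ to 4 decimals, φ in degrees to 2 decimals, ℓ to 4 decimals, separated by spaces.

1.2275 294.57 1.7172

ρ = √(x²+y²) = √(0.512² + -1.120²) = 1.23148
φ = atan2(y, x) mod 360° = atan2(-1.120, 0.512) = 294.5672°
|p|² = ρ² + z² = 1.23148² + 0.700² = 2.00654
κ = 2ρ / |p|² = 2×1.23148 / 2.00654 = 1.22746
θ = 2·atan2(ρ, z) = 2·atan2(1.23148, 0.700) = 2.10784 rad
ℓ = θ/κ = 2.10784/1.22746 = 1.71723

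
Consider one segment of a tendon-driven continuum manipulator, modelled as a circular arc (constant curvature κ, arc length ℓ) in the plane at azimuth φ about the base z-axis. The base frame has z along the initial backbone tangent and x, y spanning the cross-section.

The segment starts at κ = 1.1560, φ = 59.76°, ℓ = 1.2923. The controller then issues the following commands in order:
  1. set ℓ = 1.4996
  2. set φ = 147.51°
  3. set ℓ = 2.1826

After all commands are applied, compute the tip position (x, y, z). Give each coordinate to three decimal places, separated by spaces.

initial: κ=1.1560, φ=59.76°, ℓ=1.2923
cmd 1: set ℓ=1.4996 → (κ,φ,ℓ)=(1.1560,59.76°,1.4996) → tip=(0.5062,0.8684,0.8536)
cmd 2: set φ=147.51° → (κ,φ,ℓ)=(1.1560,147.51°,1.4996) → tip=(-0.8479,0.5400,0.8536)
cmd 3: set ℓ=2.1826 → (κ,φ,ℓ)=(1.1560,147.51°,2.1826) → tip=(-1.3241,0.8432,0.5016)

-1.324 0.843 0.502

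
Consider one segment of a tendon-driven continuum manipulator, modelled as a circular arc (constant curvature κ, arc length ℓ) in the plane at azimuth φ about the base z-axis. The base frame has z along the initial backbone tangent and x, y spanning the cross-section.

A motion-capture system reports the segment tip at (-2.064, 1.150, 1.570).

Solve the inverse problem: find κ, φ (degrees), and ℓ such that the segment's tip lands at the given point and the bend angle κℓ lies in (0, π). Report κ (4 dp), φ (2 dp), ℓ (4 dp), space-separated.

ρ = √(x²+y²) = √(-2.064² + 1.150²) = 2.36275
φ = atan2(y, x) mod 360° = atan2(1.150, -2.064) = 150.8747°
|p|² = ρ² + z² = 2.36275² + 1.570² = 8.04750
κ = 2ρ / |p|² = 2×2.36275 / 8.04750 = 0.58720
θ = 2·atan2(ρ, z) = 2·atan2(2.36275, 1.570) = 1.96862 rad
ℓ = θ/κ = 1.96862/0.58720 = 3.35254

0.5872 150.87 3.3525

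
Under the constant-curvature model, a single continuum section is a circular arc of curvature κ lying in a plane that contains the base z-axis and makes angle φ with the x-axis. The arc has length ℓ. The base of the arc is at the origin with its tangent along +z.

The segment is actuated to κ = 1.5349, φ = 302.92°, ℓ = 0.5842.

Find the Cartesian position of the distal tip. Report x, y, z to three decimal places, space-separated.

0.133 -0.206 0.509

θ = κ·ℓ = 1.5349 × 0.5842 = 0.89669 rad
ρ = (1 − cos θ)/κ = (1 − 0.62420)/1.5349 = 0.24484
z = sin θ / κ = 0.78126/1.5349 = 0.50900
x = ρ cos φ = 0.24484 × cos(302.92°) = 0.13306
y = ρ sin φ = 0.24484 × sin(302.92°) = -0.20552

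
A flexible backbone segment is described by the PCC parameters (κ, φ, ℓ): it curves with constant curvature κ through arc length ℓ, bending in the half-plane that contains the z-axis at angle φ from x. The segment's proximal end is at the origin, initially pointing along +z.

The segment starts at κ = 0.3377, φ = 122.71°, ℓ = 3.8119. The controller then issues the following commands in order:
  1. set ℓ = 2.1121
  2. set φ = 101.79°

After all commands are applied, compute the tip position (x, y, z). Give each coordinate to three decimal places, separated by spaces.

-0.147 0.707 1.938

initial: κ=0.3377, φ=122.71°, ℓ=3.8119
cmd 1: set ℓ=2.1121 → (κ,φ,ℓ)=(0.3377,122.71°,2.1121) → tip=(-0.3901,0.6074,1.9375)
cmd 2: set φ=101.79° → (κ,φ,ℓ)=(0.3377,101.79°,2.1121) → tip=(-0.1475,0.7066,1.9375)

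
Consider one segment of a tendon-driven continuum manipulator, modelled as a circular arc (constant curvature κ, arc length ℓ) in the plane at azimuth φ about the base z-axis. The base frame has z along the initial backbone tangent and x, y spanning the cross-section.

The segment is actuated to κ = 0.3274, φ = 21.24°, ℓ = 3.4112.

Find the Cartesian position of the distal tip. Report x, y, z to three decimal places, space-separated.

θ = κ·ℓ = 0.3274 × 3.4112 = 1.11683 rad
ρ = (1 − cos θ)/κ = (1 − 0.43854)/0.3274 = 1.71492
z = sin θ / κ = 0.89871/0.3274 = 2.74500
x = ρ cos φ = 1.71492 × cos(21.24°) = 1.59842
y = ρ sin φ = 1.71492 × sin(21.24°) = 0.62127

1.598 0.621 2.745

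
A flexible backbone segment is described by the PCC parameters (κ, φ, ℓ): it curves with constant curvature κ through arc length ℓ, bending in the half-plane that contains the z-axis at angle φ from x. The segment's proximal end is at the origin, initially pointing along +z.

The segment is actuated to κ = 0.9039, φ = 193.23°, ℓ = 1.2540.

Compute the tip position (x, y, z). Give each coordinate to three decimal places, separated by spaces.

-0.621 -0.146 1.002

θ = κ·ℓ = 0.9039 × 1.2540 = 1.13349 rad
ρ = (1 − cos θ)/κ = (1 − 0.42350)/0.9039 = 0.63779
z = sin θ / κ = 0.90590/0.9039 = 1.00221
x = ρ cos φ = 0.63779 × cos(193.23°) = -0.62086
y = ρ sin φ = 0.63779 × sin(193.23°) = -0.14597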